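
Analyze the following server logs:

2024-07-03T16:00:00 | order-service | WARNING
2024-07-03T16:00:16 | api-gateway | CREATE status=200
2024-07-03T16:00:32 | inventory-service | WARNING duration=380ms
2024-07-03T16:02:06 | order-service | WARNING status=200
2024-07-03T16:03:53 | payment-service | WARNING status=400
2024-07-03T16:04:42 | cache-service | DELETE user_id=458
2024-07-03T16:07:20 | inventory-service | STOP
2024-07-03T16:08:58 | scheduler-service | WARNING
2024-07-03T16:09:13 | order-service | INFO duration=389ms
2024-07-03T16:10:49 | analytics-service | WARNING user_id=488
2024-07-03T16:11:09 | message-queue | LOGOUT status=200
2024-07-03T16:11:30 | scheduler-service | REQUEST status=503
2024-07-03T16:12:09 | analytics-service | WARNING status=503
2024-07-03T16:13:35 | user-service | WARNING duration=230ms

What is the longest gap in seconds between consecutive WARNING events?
305

To find the longest gap:

1. Extract all WARNING events in chronological order
2. Calculate time differences between consecutive events
3. Find the maximum difference
4. Longest gap: 305 seconds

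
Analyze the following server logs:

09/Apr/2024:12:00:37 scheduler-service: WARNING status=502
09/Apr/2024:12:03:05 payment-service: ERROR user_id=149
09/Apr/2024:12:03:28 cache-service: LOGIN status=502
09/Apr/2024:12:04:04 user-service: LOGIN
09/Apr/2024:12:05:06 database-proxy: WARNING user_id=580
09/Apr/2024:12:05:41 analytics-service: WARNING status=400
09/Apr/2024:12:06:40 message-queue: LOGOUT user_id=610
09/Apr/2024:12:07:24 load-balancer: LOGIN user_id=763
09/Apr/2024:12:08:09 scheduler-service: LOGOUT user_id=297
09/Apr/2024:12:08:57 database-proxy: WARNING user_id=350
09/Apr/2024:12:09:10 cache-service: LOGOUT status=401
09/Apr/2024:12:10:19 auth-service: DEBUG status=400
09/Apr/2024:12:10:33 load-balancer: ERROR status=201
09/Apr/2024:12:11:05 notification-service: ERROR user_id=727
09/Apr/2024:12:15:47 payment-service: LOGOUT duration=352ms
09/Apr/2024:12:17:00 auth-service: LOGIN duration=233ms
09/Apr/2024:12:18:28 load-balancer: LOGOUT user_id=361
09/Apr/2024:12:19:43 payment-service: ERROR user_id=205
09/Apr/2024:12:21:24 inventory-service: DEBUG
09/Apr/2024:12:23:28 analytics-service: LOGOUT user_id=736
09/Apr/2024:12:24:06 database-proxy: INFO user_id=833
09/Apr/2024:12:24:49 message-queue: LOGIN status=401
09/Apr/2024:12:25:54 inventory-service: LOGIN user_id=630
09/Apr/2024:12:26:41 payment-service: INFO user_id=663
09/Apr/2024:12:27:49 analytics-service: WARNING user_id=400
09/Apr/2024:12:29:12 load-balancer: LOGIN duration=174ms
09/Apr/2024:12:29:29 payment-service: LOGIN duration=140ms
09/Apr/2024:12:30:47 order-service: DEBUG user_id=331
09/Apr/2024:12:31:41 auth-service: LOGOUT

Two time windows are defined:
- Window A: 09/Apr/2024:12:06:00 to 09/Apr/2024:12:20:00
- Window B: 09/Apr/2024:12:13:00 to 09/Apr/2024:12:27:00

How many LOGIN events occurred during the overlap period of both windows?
1

To find overlap events:

1. Window A: 09/Apr/2024:12:06:00 to 09/Apr/2024:12:20:00
2. Window B: 09/Apr/2024:12:13:00 to 09/Apr/2024:12:27:00
3. Overlap period: 09/Apr/2024:12:13:00 to 09/Apr/2024:12:20:00
4. Count LOGIN events in overlap: 1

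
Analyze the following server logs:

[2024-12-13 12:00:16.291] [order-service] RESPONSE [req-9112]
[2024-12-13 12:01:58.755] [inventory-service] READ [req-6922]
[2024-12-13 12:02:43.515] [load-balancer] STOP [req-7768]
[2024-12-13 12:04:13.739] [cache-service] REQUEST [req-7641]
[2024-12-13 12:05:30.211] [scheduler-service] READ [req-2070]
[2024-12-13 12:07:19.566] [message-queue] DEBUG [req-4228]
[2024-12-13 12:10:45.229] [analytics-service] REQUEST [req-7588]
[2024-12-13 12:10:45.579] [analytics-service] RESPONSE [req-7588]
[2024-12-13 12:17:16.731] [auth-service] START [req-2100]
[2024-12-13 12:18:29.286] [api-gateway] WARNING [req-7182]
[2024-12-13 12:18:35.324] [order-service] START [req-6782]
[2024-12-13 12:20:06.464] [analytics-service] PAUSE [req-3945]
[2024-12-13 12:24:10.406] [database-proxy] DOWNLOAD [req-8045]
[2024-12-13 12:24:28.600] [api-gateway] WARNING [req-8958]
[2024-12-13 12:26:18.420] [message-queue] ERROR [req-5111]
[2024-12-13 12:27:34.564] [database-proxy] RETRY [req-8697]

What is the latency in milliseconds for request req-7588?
350

To calculate latency:

1. Find REQUEST with id req-7588: 2024-12-13 12:10:45.229
2. Find RESPONSE with id req-7588: 2024-12-13 12:10:45.579
3. Latency: 2024-12-13 12:10:45.579 - 2024-12-13 12:10:45.229 = 350ms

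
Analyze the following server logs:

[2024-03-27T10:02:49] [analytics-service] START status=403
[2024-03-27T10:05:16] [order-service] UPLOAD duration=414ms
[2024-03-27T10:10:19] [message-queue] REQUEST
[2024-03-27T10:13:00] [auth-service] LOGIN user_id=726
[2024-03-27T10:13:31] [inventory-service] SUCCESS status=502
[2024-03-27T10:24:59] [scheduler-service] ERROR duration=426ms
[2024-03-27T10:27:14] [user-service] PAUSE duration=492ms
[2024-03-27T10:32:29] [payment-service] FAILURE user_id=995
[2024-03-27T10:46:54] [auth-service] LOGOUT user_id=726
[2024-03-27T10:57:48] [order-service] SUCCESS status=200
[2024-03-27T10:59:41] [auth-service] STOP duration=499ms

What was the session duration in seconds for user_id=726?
2034

To calculate session duration:

1. Find LOGIN event for user_id=726: 2024-03-27T10:13:00
2. Find LOGOUT event for user_id=726: 2024-03-27T10:46:54
3. Session duration: 2024-03-27T10:46:54 - 2024-03-27T10:13:00 = 2034 seconds (33 minutes)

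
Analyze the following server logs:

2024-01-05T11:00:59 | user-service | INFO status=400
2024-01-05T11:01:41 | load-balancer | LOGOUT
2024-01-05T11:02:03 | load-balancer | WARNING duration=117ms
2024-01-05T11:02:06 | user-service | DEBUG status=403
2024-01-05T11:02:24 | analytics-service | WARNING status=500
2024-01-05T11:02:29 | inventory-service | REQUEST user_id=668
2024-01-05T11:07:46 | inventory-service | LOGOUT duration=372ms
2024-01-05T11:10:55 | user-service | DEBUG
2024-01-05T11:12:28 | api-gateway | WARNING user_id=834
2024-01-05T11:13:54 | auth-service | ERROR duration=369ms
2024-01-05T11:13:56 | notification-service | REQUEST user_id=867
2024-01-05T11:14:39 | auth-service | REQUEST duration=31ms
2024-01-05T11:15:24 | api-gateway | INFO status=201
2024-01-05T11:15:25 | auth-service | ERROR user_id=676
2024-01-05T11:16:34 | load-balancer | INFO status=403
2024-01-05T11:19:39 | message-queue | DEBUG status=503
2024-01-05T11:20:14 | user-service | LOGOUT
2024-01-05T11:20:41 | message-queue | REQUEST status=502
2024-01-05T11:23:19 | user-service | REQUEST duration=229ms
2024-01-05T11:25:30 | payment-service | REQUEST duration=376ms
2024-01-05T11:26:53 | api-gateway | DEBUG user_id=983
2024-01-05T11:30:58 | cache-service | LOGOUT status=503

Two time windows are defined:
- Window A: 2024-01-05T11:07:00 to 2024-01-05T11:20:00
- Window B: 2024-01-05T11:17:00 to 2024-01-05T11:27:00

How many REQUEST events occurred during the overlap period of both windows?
0

To find overlap events:

1. Window A: 2024-01-05T11:07:00 to 2024-01-05T11:20:00
2. Window B: 2024-01-05T11:17:00 to 2024-01-05T11:27:00
3. Overlap period: 2024-01-05T11:17:00 to 2024-01-05T11:20:00
4. Count REQUEST events in overlap: 0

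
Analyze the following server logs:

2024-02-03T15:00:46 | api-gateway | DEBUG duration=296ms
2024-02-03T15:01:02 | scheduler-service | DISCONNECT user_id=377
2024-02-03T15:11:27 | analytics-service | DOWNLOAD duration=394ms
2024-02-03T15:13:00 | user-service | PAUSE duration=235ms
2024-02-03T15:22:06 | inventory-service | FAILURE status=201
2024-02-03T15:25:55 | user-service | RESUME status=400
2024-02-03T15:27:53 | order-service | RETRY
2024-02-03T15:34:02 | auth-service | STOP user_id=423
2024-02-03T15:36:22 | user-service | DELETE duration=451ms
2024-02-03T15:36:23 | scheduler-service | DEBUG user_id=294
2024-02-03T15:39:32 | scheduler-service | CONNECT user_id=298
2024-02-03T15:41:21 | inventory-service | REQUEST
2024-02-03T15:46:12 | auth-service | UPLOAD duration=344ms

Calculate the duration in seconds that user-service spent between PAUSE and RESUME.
775

To calculate state duration:

1. Find PAUSE event for user-service: 2024-02-03T15:13:00
2. Find RESUME event for user-service: 2024-02-03T15:25:55
3. Calculate duration: 2024-02-03T15:25:55 - 2024-02-03T15:13:00 = 775 seconds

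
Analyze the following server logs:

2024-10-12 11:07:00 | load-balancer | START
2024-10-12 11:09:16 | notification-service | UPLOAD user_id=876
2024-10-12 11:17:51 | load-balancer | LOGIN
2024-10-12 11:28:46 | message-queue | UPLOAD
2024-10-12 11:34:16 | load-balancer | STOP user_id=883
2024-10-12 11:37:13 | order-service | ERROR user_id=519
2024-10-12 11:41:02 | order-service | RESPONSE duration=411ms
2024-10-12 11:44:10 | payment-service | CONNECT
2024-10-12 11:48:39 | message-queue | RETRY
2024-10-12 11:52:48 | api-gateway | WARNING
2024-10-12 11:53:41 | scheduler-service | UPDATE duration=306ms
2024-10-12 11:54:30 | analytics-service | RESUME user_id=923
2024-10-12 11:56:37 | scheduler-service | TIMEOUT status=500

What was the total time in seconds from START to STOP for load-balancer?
1636

To calculate state duration:

1. Find START event for load-balancer: 2024-10-12 11:07:00
2. Find STOP event for load-balancer: 2024-10-12 11:34:16
3. Calculate duration: 2024-10-12 11:34:16 - 2024-10-12 11:07:00 = 1636 seconds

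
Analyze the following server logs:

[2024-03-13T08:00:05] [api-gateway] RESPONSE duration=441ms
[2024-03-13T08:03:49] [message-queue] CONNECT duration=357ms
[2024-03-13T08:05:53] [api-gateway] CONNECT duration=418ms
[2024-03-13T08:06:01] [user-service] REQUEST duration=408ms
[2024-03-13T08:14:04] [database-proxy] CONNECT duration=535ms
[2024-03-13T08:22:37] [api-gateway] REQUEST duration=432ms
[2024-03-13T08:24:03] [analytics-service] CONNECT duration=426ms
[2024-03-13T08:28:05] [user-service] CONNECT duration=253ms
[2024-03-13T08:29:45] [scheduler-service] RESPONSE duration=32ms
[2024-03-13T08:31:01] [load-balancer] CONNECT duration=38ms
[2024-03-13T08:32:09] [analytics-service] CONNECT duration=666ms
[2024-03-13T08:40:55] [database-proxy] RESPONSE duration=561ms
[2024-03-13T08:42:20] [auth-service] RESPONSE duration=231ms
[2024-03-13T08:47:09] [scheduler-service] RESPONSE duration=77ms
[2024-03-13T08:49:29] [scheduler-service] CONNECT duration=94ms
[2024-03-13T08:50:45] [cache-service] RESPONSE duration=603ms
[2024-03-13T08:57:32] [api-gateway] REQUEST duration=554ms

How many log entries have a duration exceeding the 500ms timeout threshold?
5

To count timeouts:

1. Threshold: 500ms
2. Extract duration from each log entry
3. Count entries where duration > 500
4. Timeout count: 5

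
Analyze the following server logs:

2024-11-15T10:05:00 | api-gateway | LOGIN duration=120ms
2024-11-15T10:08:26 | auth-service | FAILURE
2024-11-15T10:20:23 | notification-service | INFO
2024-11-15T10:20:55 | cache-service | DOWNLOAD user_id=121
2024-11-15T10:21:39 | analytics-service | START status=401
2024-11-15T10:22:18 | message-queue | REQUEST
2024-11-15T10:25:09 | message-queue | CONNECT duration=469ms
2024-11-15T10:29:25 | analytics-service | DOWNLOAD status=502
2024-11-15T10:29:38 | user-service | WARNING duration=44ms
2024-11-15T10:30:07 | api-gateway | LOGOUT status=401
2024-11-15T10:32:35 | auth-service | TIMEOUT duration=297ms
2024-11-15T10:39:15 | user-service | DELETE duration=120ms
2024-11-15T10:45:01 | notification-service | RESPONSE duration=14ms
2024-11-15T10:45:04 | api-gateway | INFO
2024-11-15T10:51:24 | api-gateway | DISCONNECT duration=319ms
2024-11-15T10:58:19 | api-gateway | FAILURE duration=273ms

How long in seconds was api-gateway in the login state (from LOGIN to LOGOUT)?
1507

To calculate state duration:

1. Find LOGIN event for api-gateway: 2024-11-15T10:05:00
2. Find LOGOUT event for api-gateway: 2024-11-15T10:30:07
3. Calculate duration: 2024-11-15T10:30:07 - 2024-11-15T10:05:00 = 1507 seconds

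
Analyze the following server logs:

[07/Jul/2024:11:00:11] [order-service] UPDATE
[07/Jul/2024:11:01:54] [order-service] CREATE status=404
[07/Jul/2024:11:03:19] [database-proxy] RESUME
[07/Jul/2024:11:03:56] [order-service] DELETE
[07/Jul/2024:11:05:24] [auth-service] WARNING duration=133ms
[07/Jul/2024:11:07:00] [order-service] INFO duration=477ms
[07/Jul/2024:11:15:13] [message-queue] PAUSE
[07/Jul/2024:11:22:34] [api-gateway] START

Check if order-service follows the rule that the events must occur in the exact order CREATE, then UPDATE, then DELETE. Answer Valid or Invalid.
Invalid

To validate ordering:

1. Required order: CREATE → UPDATE → DELETE
2. Rule: the events must occur in the exact order CREATE, then UPDATE, then DELETE
3. Check actual order of events for order-service
4. Result: Invalid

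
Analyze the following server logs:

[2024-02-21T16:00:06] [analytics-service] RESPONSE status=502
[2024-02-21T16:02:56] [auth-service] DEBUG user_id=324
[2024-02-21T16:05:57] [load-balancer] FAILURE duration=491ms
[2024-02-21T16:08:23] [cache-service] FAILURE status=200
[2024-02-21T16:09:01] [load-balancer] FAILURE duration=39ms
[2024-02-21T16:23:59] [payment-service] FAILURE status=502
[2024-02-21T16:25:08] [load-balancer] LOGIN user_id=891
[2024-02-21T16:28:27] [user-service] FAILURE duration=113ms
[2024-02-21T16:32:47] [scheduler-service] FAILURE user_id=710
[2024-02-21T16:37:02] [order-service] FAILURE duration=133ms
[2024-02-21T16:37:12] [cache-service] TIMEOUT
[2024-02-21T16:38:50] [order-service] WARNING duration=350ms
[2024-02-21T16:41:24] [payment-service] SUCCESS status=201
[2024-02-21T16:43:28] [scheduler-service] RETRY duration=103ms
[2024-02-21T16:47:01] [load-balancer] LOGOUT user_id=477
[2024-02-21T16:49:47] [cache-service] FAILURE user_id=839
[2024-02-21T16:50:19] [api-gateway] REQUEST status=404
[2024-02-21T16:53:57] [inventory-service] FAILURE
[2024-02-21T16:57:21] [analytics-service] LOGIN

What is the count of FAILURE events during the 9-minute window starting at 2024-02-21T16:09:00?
1

To count events in the time window:

1. Window boundaries: 2024-02-21T16:09:00 to 2024-02-21T16:18:00
2. Filter for FAILURE events within this window
3. Count matching events: 1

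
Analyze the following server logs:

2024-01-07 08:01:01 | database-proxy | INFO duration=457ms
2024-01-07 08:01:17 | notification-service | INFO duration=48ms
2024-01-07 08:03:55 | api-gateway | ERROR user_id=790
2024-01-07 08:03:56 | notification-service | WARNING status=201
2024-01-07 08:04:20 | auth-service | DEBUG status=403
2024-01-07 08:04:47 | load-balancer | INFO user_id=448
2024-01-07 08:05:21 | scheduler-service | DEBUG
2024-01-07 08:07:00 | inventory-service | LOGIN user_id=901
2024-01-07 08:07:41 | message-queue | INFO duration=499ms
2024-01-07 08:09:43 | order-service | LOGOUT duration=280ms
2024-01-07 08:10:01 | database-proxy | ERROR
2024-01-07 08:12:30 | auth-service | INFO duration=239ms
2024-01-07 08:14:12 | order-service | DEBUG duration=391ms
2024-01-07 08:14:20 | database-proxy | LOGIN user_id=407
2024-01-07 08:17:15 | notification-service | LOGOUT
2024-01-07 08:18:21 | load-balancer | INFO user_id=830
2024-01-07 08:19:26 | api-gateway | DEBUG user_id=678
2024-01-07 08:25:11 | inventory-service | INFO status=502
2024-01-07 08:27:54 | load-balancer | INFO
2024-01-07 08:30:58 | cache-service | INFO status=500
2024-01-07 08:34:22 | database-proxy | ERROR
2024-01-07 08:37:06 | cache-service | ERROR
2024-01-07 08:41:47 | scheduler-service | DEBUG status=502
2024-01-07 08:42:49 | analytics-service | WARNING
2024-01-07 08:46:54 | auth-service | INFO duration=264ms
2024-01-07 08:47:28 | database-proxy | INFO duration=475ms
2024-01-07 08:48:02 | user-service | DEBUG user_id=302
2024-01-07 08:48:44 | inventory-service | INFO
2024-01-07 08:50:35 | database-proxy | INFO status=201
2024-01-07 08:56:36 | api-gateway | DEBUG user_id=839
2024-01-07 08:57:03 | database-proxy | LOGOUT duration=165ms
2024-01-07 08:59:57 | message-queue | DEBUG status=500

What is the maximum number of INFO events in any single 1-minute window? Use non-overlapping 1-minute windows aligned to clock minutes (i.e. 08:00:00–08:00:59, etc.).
2

To find the burst window:

1. Divide the log period into non-overlapping 1-minute windows starting at 08:00
2. Count INFO events in each window
3. Find the window with maximum count
4. Maximum events in a window: 2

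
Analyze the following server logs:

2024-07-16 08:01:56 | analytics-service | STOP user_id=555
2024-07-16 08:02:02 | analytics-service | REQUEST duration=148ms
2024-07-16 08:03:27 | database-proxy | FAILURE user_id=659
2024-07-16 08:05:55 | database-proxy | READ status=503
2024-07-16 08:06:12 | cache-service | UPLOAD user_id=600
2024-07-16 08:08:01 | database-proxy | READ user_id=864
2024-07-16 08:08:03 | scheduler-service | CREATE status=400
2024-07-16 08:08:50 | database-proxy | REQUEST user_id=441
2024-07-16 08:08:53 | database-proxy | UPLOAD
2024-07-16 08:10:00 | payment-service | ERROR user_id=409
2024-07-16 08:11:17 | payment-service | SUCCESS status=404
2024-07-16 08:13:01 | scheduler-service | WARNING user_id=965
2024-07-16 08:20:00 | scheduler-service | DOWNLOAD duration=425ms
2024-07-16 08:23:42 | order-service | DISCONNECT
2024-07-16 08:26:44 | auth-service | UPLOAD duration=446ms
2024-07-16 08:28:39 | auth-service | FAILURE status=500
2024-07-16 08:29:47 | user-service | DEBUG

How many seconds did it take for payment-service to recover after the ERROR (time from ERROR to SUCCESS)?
77

To calculate recovery time:

1. Find ERROR event for payment-service: 2024-07-16 08:10:00
2. Find next SUCCESS event for payment-service: 2024-07-16 08:11:17
3. Recovery time: 2024-07-16 08:11:17 - 2024-07-16 08:10:00 = 77 seconds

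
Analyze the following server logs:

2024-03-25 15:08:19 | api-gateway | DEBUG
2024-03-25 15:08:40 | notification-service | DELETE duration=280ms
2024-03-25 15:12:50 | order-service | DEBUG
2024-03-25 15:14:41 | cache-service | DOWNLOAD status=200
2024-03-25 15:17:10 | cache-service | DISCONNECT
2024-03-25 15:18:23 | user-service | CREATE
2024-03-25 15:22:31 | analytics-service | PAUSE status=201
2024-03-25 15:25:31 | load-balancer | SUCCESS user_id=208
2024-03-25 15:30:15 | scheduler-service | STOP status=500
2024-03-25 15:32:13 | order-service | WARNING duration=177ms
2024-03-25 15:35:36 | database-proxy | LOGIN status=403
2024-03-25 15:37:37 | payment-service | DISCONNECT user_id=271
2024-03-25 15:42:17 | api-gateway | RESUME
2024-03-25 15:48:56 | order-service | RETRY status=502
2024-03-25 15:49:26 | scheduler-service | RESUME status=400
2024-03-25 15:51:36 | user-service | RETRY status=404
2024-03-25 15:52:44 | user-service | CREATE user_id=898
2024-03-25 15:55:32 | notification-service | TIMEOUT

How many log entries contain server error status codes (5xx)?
2

To find matching entries:

1. Pattern to match: server error status codes (5xx)
2. Scan each log entry for the pattern
3. Count matches: 2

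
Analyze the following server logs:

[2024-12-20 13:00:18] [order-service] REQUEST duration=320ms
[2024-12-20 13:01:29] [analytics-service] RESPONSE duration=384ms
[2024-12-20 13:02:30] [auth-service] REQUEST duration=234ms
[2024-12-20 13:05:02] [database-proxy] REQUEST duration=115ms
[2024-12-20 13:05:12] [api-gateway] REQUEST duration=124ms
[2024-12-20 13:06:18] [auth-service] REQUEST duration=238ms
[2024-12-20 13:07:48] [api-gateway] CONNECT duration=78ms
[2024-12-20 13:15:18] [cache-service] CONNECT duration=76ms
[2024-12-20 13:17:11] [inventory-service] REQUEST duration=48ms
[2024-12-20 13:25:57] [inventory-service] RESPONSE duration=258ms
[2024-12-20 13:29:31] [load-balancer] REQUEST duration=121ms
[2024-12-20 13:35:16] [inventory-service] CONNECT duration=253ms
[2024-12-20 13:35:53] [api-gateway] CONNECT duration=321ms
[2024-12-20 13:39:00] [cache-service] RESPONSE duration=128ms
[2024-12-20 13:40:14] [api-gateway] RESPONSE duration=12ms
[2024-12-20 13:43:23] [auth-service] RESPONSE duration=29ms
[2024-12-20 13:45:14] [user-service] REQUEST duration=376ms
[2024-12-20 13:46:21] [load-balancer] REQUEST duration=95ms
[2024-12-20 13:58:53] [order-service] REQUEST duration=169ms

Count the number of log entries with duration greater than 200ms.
8

To count timeouts:

1. Threshold: 200ms
2. Extract duration from each log entry
3. Count entries where duration > 200
4. Timeout count: 8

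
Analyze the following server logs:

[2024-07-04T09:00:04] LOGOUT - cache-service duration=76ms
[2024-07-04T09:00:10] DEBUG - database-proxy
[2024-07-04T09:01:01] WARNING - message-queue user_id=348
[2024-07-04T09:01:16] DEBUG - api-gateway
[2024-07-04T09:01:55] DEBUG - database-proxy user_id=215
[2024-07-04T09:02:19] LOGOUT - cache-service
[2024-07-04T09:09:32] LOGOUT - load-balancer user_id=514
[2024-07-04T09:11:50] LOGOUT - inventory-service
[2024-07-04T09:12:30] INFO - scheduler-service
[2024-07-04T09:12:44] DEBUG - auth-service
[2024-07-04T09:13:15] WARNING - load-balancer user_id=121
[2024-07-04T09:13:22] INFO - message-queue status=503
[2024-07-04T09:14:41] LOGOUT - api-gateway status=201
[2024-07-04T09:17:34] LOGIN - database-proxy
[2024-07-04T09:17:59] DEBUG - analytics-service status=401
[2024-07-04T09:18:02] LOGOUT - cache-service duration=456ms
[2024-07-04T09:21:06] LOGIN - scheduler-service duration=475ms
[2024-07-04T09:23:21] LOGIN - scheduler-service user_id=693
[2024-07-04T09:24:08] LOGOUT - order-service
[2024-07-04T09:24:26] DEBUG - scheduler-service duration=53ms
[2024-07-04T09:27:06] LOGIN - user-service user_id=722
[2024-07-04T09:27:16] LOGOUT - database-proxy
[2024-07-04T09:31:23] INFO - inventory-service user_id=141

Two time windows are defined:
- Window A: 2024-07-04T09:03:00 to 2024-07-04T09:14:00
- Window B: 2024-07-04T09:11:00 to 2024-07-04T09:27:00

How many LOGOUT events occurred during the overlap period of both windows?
1

To find overlap events:

1. Window A: 2024-07-04T09:03:00 to 2024-07-04T09:14:00
2. Window B: 2024-07-04T09:11:00 to 2024-07-04T09:27:00
3. Overlap period: 2024-07-04T09:11:00 to 2024-07-04T09:14:00
4. Count LOGOUT events in overlap: 1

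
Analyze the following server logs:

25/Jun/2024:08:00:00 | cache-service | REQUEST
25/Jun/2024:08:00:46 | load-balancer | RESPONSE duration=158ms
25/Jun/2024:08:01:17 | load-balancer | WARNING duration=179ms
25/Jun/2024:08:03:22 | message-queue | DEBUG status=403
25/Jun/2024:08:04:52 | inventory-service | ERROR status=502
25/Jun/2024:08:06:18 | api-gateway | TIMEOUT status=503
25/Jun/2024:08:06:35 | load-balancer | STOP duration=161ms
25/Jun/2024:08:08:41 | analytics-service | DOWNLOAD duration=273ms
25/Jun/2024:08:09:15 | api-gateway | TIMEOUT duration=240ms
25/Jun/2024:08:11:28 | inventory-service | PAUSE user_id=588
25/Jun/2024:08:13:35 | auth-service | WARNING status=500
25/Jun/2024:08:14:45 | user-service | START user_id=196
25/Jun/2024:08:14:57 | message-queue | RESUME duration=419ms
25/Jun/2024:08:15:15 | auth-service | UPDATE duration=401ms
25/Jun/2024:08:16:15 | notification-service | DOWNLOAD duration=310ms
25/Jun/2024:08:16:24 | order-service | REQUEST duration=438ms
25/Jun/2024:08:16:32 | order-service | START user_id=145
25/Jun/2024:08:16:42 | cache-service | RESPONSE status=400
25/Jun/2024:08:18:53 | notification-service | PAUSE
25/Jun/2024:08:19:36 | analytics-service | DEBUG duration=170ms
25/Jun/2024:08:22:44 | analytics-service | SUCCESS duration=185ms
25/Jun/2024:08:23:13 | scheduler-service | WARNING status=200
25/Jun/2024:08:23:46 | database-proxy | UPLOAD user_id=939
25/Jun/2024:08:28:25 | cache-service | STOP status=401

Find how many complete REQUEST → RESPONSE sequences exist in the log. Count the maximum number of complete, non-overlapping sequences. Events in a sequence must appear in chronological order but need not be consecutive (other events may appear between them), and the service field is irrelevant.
2

To count sequences:

1. Look for pattern: REQUEST → RESPONSE
2. Greedily scan the log in chronological order, matching each sequence element in turn (ignoring service)
3. Each time the full pattern completes, increment the count and restart matching from the next event
4. Complete non-overlapping sequences found: 2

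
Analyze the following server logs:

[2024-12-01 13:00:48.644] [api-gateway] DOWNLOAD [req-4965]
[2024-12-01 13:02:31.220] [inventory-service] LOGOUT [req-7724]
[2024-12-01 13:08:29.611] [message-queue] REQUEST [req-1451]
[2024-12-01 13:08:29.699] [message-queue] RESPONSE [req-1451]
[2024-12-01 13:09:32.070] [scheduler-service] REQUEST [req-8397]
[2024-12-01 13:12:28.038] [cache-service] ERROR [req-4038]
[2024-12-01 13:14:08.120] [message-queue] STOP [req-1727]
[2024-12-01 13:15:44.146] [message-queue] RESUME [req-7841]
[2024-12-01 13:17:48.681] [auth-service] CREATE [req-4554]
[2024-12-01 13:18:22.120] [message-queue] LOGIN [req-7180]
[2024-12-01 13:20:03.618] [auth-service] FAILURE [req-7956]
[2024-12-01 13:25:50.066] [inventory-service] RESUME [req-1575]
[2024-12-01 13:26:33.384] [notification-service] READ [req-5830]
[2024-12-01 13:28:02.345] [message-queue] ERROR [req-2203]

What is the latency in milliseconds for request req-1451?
88

To calculate latency:

1. Find REQUEST with id req-1451: 2024-12-01 13:08:29.611
2. Find RESPONSE with id req-1451: 2024-12-01 13:08:29.699
3. Latency: 2024-12-01 13:08:29.699 - 2024-12-01 13:08:29.611 = 88ms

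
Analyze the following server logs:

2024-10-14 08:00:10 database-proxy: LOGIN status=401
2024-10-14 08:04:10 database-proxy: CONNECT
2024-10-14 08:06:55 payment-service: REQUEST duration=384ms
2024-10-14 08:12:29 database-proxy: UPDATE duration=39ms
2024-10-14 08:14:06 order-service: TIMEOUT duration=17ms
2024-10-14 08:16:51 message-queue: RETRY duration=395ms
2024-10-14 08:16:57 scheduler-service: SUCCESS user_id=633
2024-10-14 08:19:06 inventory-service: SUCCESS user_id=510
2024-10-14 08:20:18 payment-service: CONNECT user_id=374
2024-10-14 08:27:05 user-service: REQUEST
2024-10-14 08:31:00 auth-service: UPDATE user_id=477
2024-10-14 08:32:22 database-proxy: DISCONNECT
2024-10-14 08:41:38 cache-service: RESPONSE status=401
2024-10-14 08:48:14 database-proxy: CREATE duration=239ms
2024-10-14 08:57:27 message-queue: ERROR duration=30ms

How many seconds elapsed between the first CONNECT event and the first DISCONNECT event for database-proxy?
1692

To find the time between events:

1. Locate the first CONNECT event for database-proxy: 2024-10-14 08:04:10
2. Locate the first DISCONNECT event for database-proxy: 2024-10-14 08:32:22
3. Calculate the difference: 2024-10-14 08:32:22 - 2024-10-14 08:04:10 = 1692 seconds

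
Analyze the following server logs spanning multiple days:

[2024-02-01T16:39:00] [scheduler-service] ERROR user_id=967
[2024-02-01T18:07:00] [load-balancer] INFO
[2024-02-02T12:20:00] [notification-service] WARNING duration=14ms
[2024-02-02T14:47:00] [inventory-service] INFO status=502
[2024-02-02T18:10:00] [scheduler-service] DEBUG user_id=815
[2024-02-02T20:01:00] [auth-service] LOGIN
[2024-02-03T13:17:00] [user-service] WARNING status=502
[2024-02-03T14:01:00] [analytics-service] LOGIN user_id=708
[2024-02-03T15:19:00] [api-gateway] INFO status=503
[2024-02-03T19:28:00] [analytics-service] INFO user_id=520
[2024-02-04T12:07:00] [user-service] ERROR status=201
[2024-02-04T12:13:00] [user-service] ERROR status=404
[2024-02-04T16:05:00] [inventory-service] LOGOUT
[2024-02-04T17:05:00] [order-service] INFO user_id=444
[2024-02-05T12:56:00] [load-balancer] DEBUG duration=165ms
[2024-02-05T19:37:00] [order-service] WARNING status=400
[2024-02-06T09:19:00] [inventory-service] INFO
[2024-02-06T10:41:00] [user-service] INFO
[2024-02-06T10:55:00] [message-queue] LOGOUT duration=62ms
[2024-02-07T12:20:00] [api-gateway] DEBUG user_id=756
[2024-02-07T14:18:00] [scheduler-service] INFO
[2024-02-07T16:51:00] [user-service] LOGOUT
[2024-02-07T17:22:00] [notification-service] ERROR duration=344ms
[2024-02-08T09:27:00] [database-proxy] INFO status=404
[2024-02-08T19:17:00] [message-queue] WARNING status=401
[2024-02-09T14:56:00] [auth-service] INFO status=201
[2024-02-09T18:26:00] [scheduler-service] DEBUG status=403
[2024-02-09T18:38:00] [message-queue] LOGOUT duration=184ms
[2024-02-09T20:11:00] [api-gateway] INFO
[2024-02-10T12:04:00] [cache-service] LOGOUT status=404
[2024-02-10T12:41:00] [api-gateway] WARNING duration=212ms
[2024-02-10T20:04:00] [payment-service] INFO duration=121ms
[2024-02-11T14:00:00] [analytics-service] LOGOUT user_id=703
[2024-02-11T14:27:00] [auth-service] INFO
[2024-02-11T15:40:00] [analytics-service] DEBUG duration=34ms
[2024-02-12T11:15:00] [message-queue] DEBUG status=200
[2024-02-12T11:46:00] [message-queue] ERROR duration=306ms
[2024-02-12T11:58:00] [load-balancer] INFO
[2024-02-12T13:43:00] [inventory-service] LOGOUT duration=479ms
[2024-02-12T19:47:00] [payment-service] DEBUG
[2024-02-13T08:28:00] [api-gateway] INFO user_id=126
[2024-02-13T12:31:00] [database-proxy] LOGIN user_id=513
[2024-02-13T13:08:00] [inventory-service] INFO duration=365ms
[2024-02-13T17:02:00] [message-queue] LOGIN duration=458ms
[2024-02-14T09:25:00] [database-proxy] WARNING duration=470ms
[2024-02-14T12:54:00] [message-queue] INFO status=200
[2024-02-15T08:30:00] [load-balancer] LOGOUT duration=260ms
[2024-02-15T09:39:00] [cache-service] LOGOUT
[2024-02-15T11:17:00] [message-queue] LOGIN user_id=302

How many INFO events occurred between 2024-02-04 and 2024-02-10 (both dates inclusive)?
8

To filter by date range:

1. Date range: 2024-02-04 through 2024-02-10, both dates inclusive
2. Filter for INFO events whose date falls in this range
3. Count matching events: 8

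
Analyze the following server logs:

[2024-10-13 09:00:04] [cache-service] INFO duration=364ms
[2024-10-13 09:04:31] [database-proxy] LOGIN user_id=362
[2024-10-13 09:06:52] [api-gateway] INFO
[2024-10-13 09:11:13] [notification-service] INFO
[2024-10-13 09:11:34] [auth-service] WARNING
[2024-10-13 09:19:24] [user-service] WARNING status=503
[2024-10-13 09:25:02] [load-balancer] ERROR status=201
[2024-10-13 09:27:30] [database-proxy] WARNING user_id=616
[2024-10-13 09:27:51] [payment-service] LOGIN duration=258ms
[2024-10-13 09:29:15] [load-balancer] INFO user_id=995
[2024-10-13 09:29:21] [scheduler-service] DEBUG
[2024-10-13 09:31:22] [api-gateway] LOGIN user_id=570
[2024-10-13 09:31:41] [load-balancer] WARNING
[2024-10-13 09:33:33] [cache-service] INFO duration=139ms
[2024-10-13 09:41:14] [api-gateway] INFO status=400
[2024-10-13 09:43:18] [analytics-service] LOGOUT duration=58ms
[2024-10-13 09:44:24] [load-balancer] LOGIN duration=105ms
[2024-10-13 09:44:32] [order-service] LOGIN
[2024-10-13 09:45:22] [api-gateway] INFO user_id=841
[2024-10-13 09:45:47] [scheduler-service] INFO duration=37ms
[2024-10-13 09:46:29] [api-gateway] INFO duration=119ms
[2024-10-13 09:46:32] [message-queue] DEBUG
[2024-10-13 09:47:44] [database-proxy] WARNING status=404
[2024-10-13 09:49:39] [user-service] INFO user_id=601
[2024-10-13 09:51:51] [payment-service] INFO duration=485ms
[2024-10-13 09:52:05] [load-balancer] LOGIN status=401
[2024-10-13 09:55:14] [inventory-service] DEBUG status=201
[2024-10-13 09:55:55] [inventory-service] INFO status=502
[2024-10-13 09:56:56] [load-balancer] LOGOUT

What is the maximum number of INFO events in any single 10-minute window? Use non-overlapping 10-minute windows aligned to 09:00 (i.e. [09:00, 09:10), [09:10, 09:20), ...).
5

To find the burst window:

1. Divide the log period into non-overlapping 10-minute windows starting at 09:00
2. Count INFO events in each window
3. Find the window with maximum count
4. Maximum events in a window: 5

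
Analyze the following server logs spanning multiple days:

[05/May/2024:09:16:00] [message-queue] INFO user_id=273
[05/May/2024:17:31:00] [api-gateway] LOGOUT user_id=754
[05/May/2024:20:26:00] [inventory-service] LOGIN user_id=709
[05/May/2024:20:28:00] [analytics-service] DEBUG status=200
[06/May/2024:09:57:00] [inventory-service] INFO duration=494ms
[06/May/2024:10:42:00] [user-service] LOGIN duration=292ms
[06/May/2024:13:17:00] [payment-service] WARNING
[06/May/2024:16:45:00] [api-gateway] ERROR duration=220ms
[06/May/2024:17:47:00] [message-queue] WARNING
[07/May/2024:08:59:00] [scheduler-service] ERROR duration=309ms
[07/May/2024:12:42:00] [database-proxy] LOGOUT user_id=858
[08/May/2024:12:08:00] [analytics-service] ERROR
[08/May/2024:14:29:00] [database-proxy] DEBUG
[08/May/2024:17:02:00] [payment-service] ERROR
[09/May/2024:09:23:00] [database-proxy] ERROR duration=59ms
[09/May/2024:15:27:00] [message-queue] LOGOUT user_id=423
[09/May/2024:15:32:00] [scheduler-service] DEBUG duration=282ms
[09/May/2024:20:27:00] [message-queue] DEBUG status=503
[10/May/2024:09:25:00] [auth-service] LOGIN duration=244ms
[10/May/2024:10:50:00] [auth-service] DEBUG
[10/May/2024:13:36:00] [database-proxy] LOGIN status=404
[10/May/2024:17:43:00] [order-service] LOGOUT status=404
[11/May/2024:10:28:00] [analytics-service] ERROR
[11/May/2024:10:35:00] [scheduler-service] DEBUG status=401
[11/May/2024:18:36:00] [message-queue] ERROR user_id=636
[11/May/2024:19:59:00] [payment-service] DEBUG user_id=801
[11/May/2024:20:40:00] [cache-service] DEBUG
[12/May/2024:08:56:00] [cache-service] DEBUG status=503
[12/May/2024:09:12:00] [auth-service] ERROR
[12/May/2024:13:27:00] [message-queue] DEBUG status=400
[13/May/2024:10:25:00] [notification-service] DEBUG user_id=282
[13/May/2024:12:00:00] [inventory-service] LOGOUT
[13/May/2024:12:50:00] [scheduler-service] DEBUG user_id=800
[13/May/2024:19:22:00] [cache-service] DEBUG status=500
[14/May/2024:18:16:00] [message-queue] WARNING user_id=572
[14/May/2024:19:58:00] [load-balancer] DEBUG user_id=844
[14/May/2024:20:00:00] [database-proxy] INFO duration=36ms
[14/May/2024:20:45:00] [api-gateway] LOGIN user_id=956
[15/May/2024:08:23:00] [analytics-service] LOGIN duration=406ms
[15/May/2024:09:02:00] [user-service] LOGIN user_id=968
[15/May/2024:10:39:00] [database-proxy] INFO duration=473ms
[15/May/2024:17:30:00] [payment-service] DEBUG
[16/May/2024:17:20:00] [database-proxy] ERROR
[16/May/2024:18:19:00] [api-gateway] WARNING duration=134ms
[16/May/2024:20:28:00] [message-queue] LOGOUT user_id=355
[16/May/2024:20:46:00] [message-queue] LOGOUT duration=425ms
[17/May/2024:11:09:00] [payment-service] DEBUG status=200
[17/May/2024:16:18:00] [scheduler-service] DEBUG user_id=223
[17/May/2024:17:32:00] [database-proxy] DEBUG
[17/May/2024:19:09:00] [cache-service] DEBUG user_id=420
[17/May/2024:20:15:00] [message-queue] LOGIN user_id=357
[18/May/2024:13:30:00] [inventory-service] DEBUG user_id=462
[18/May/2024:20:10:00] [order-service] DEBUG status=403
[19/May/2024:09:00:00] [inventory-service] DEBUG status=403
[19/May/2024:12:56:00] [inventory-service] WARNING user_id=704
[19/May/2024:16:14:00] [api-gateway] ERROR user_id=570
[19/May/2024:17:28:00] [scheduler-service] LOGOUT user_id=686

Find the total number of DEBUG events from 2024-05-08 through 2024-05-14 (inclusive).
13

To filter by date range:

1. Date range: 2024-05-08 through 2024-05-14, both dates inclusive
2. Filter for DEBUG events whose date falls in this range
3. Count matching events: 13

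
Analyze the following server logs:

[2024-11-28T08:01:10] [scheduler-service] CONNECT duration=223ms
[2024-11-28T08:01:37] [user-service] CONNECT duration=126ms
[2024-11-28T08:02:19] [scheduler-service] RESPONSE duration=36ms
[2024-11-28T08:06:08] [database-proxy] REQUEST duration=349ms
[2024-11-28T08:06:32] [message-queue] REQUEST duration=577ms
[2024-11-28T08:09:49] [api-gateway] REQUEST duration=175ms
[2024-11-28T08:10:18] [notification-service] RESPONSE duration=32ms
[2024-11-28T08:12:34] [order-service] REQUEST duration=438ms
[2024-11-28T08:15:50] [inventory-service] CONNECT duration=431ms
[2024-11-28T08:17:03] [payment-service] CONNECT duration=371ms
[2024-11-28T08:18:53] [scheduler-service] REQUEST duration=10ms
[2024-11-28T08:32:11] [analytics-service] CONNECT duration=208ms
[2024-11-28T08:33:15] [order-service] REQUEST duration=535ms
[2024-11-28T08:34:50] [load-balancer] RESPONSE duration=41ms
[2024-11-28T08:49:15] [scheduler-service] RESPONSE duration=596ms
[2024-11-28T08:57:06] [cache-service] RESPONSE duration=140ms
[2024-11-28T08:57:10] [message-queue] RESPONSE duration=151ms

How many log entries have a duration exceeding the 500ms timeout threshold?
3

To count timeouts:

1. Threshold: 500ms
2. Extract duration from each log entry
3. Count entries where duration > 500
4. Timeout count: 3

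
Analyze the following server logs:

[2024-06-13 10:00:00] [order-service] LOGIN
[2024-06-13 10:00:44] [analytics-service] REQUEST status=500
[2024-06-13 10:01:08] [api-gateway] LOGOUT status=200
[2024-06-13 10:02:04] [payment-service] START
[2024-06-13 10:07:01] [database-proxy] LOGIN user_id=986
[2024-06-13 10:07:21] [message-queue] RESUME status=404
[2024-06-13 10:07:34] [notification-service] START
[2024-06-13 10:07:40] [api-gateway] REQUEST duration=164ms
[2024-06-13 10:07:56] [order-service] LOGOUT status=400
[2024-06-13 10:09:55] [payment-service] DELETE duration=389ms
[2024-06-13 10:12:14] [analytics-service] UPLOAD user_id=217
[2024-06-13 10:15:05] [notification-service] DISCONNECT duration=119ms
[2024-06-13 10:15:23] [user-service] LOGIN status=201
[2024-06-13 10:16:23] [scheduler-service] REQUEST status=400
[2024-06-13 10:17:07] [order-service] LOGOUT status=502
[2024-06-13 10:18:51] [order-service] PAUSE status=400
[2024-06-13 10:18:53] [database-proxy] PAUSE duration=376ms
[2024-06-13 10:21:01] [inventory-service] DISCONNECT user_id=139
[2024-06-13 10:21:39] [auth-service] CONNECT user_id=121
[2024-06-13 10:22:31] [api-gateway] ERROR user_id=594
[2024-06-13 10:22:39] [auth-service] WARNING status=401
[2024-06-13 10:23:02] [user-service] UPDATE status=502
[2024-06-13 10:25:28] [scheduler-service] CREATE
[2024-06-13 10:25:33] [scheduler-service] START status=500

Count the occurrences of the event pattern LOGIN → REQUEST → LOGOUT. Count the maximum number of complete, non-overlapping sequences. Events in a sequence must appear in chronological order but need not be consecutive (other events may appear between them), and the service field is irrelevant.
3

To count sequences:

1. Look for pattern: LOGIN → REQUEST → LOGOUT
2. Greedily scan the log in chronological order, matching each sequence element in turn (ignoring service)
3. Each time the full pattern completes, increment the count and restart matching from the next event
4. Complete non-overlapping sequences found: 3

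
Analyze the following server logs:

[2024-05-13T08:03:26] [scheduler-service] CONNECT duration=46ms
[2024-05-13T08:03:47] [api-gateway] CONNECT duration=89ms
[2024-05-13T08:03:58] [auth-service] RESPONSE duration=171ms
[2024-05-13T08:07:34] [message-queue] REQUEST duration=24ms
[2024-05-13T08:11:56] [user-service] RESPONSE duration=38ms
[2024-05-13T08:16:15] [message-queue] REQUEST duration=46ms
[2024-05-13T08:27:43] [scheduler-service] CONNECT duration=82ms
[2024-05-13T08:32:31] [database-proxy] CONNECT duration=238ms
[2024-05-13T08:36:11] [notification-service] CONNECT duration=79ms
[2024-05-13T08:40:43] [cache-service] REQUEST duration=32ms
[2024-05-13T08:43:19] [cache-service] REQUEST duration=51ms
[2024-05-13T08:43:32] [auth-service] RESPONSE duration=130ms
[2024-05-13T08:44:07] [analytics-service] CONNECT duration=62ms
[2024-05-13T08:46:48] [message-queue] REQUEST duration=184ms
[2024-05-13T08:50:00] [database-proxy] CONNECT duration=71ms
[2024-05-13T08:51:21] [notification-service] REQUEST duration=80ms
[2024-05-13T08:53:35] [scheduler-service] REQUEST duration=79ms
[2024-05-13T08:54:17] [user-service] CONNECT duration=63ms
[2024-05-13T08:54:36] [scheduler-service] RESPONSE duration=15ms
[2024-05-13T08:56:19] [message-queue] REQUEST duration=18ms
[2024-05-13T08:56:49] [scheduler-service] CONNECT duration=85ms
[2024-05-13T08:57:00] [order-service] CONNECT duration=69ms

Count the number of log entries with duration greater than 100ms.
4

To count timeouts:

1. Threshold: 100ms
2. Extract duration from each log entry
3. Count entries where duration > 100
4. Timeout count: 4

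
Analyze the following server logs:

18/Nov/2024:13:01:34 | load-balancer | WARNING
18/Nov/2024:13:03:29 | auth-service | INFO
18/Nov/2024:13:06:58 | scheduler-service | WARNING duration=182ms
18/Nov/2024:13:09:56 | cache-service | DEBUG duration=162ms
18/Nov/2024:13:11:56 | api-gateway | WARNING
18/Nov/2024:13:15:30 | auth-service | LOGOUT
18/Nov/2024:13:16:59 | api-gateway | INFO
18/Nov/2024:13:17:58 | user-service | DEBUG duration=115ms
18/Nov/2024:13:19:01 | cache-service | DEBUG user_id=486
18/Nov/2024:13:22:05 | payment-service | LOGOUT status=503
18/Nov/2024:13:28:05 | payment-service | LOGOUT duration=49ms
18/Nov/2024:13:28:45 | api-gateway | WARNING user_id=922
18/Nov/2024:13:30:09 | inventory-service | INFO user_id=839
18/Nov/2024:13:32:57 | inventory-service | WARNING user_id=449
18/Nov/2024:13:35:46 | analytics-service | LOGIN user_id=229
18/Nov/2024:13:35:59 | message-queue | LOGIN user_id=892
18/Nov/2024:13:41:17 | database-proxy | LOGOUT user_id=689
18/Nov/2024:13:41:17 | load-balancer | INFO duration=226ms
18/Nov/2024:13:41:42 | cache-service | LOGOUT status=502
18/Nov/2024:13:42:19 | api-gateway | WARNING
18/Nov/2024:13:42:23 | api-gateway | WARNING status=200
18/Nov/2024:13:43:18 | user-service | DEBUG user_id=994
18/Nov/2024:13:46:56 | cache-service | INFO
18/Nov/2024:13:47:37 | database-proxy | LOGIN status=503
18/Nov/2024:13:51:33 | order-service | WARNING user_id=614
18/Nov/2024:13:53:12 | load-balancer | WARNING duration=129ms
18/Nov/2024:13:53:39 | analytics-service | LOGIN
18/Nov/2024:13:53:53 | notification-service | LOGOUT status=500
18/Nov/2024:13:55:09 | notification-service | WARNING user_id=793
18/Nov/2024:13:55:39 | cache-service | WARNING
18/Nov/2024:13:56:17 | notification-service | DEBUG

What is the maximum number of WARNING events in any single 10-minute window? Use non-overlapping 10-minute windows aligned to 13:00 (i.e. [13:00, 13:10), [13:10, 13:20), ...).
4

To find the burst window:

1. Divide the log period into non-overlapping 10-minute windows starting at 13:00
2. Count WARNING events in each window
3. Find the window with maximum count
4. Maximum events in a window: 4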